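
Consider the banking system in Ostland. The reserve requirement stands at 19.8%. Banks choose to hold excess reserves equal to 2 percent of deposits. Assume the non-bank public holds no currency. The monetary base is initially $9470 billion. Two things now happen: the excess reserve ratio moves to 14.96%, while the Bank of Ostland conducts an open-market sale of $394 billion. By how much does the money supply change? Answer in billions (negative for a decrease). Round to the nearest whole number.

-17330 billion

Before: m₁ = 1 / (0.198 + 0.02) ≈ 4.58716, MB₁ = 9470, so M₁ = 4.58716 × 9470 = 43440.4052 billion.
After: m₂ = 1 / (0.198 + 0.1496) ≈ 2.87687, MB₂ = 9470 − 394 = 9076, so M₂ = 2.87687 × 9076 ≈ 26110.4721 billion.
ΔM = M₂ − M₁ = 26110.4721 − 43440.4052 = -17329.9331 billion.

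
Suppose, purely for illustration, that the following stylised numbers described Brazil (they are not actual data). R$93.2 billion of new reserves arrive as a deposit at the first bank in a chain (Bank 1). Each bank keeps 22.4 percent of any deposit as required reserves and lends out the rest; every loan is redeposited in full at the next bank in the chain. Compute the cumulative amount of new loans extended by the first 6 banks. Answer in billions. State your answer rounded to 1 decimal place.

Bank i lends (1 − rr)^i of the original deposit: Bank 1 lends 93.2·0.7760 = 72.3232, Bank 2 lends 93.2·0.7760² ≈ 56.1228, and so on.
Summing a geometric series: total = 93.2·[0.7760·(1 − 0.7760^6) / (1 − 0.7760)] ≈ 252.3697 billion.

R$252.4 billion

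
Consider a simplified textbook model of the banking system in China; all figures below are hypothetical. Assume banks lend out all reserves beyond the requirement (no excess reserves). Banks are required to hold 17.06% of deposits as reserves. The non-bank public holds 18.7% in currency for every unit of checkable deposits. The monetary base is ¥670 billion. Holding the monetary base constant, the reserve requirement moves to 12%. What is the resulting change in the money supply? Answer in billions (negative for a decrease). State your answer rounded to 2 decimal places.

¥366.56 billion

Initially m₁ = (1 + 0.187) / (0.1706 + 0.187) ≈ 3.319351, so M₁ = 3.319351 × 670 ≈ 2223.9652 billion.
After the change m₂ = (1 + 0.187) / (0.12 + 0.187) ≈ 3.866450, so M₂ = 3.866450 × 670 = 2590.5215 billion.
ΔM = M₂ − M₁ = 2590.5215 − 2223.9652 = 366.5563 billion.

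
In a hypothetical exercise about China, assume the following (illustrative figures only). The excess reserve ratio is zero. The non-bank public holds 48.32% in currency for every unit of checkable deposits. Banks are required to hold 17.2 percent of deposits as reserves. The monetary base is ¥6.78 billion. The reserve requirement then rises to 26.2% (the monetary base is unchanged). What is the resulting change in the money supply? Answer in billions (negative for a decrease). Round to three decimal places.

Initially m₁ = (1 + 0.4832) / (0.172 + 0.4832) ≈ 2.26374, so M₁ = 2.26374 × 6.78 ≈ 15.3482 billion.
After the change m₂ = (1 + 0.4832) / (0.262 + 0.4832) ≈ 1.99034, so M₂ = 1.99034 × 6.78 ≈ 13.4945 billion.
ΔM = M₂ − M₁ = 13.4945 − 15.3482 = -1.8537 billion.

-1.854 billion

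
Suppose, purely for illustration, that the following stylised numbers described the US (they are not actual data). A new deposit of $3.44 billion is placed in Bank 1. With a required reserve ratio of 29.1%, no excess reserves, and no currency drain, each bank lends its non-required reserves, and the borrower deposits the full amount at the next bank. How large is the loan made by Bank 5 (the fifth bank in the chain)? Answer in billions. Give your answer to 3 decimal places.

$0.616 billion

Each bank lends a fraction (1 − rr) = 0.7090 of the deposit it receives, so Bank 5 receives 3.44·0.7090^4 and lends 3.44·0.7090^5 ≈ 0.6163 billion.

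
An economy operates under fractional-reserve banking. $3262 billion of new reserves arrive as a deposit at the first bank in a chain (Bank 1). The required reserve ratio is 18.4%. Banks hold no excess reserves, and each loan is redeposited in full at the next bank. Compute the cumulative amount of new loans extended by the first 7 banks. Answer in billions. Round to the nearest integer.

$10981 billion

Bank i lends (1 − rr)^i of the original deposit: Bank 1 lends 3262·0.8160 = 2661.7920, Bank 2 lends 3262·0.8160² ≈ 2172.0223, and so on.
Summing a geometric series: total = 3262·[0.8160·(1 − 0.8160^7) / (1 − 0.8160)] ≈ 10981.3843 billion.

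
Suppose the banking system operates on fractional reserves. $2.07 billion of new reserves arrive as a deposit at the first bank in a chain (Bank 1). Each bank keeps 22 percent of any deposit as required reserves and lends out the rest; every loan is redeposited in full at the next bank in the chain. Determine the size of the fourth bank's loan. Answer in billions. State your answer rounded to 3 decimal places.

$0.766 billion

Each bank lends a fraction (1 − rr) = 0.7800 of the deposit it receives, so Bank 4 receives 2.07·0.7800^3 and lends 2.07·0.7800^4 ≈ 0.7662 billion.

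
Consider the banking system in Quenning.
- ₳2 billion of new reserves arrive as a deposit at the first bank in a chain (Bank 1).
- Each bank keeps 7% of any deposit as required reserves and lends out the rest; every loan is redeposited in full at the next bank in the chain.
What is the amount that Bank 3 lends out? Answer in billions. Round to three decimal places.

Each bank lends a fraction (1 − rr) = 0.9300 of the deposit it receives, so Bank 3 receives 2·0.9300^2 and lends 2·0.9300^3 ≈ 1.6087 billion.

₳1.609 billion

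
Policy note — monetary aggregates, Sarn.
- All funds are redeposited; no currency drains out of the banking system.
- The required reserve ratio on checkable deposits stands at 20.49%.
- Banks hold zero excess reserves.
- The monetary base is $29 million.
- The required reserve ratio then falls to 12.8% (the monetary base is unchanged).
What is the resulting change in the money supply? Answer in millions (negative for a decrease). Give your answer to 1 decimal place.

Initially m₁ = 1 / (0.2049) ≈ 4.8804, so M₁ = 4.8804 × 29 = 141.5316 million.
After the change m₂ = 1 / (0.128) = 7.8125, so M₂ = 7.8125 × 29 = 226.5625 million.
ΔM = M₂ − M₁ = 226.5625 − 141.5316 = 85.0309 million.

$85.0 million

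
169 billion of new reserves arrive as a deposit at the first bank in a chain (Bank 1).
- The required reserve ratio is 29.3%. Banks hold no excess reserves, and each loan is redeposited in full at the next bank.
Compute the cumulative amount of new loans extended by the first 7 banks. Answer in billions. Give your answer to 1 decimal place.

371.8 billion

Bank i lends (1 − rr)^i of the original deposit: Bank 1 lends 169·0.7070 = 119.4830, Bank 2 lends 169·0.7070² ≈ 84.4745, and so on.
Summing a geometric series: total = 169·[0.7070·(1 − 0.7070^7) / (1 − 0.7070)] ≈ 371.7858 billion.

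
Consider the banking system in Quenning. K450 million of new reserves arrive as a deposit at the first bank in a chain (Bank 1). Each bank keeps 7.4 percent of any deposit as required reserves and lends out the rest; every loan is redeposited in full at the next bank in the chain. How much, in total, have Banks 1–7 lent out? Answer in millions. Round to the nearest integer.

K2344 million

Bank i lends (1 − rr)^i of the original deposit: Bank 1 lends 450·0.9260 = 416.7000, Bank 2 lends 450·0.9260² = 385.8642, and so on.
Summing a geometric series: total = 450·[0.9260·(1 − 0.9260^7) / (1 − 0.9260)] ≈ 2343.5589 million.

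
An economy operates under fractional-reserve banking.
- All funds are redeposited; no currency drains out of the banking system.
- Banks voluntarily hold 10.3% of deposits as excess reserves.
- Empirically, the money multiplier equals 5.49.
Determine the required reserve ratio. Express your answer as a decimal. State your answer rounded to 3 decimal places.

Using m = 5.49. Since m = (1 + c)/(c + rr + e), the denominator satisfies c + rr + e = (1 + c)/m = (1 + 0) / 5.49 ≈ 0.182149.
With c = 0 and e = 0.103, the required reserve ratio is 0.182149 − 0 − 0.103 = 0.079149.

0.079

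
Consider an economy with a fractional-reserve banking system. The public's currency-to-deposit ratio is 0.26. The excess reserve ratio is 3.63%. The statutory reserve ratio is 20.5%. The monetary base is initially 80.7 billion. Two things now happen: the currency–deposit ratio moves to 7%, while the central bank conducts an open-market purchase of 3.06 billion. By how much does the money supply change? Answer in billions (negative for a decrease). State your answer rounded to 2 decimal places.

Before: m₁ = (1 + 0.26) / (0.205 + 0.0363 + 0.26) ≈ 2.51346, MB₁ = 80.7, so M₁ = 2.51346 × 80.7 ≈ 202.8362 billion.
After: m₂ = (1 + 0.07) / (0.205 + 0.0363 + 0.07) ≈ 3.43720, MB₂ = 80.7 + 3.06 = 83.76, so M₂ = 3.43720 × 83.76 ≈ 287.8999 billion.
ΔM = M₂ − M₁ = 287.8999 − 202.8362 = 85.0637 billion.

85.06 billion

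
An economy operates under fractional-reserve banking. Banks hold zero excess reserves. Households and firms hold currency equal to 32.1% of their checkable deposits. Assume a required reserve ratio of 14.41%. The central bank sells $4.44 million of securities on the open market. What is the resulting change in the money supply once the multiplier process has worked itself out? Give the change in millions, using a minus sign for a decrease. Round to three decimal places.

The money multiplier is m = (1 + c) / (rr + c) = (1 + 0.321) / (0.1441 + 0.321) ≈ 2.84025.
The sale removes 4.44 million of base, so ΔM = m × ΔMB = 2.84025 × (−4.44) ≈ -12.6107 million.

-12.611 million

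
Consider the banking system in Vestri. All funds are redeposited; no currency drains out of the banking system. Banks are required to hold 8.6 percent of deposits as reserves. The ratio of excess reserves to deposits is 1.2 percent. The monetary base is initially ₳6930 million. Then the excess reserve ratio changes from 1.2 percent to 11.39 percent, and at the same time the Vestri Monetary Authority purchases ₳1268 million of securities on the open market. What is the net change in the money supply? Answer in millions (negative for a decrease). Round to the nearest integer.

-29704 million

Before: m₁ = 1 / (0.086 + 0.012) ≈ 10.20408, MB₁ = 6930, so M₁ = 10.20408 × 6930 = 70714.2744 million.
After: m₂ = 1 / (0.086 + 0.1139) ≈ 5.00250, MB₂ = 6930 + 1268 = 8198, so M₂ = 5.00250 × 8198 = 41010.495 million.
ΔM = M₂ − M₁ = 41010.495 − 70714.2744 = -29703.7794 million.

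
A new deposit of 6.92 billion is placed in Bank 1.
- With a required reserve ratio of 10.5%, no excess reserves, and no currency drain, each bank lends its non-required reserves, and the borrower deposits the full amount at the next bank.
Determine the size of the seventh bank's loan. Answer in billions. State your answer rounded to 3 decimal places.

3.183 billion

Each bank lends a fraction (1 − rr) = 0.8950 of the deposit it receives, so Bank 7 receives 6.92·0.8950^6 and lends 6.92·0.8950^7 ≈ 3.1832 billion.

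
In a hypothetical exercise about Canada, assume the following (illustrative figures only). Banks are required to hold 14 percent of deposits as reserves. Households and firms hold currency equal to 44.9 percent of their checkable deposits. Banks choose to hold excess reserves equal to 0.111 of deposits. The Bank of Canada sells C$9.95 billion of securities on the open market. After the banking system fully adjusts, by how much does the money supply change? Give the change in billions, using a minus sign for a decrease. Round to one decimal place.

-20.6 billion

The money multiplier is m = (1 + c) / (rr + e + c) = (1 + 0.449) / (0.14 + 0.111 + 0.449) = 2.07.
The sale removes 9.95 billion of base, so ΔM = m × ΔMB = 2.07 × (−9.95) = -20.5965 billion.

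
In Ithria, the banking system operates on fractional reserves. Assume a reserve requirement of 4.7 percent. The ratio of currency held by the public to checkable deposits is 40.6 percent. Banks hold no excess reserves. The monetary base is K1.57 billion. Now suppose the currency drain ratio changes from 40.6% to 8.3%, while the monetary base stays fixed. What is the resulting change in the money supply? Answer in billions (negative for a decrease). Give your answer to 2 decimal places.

K8.21 billion

Initially m₁ = (1 + 0.406) / (0.047 + 0.406) ≈ 3.1038, so M₁ = 3.1038 × 1.57 ≈ 4.873 billion.
After the change m₂ = (1 + 0.083) / (0.047 + 0.083) ≈ 8.3308, so M₂ = 8.3308 × 1.57 ≈ 13.0794 billion.
ΔM = M₂ − M₁ = 13.0794 − 4.873 = 8.2064 billion.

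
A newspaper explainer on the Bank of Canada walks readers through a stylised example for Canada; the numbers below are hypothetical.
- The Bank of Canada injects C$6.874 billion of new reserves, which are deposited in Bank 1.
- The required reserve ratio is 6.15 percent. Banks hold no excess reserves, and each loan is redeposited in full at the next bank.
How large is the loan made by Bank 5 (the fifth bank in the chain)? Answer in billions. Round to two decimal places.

C$5.00 billion

Each bank lends a fraction (1 − rr) = 0.9385 of the deposit it receives, so Bank 5 receives 6.874·0.9385^4 and lends 6.874·0.9385^5 ≈ 5.0047 billion.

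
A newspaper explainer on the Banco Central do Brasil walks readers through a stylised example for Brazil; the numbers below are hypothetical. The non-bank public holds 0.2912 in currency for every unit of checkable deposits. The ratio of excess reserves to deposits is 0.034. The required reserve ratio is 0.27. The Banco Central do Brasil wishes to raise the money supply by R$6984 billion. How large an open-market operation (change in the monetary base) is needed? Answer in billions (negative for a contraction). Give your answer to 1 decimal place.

The money multiplier is m = (1 + c) / (rr + e + c) = (1 + 0.2912) / (0.27 + 0.034 + 0.2912) ≈ 2.169355.
ΔMB = ΔM / m = (+6984) / 2.169355 ≈ 3219.3901 billion.

R$3219.4 billion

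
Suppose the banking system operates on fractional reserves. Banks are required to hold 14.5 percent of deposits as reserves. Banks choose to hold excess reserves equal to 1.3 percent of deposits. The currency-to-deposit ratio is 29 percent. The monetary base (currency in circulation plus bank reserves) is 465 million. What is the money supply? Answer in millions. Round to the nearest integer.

1339 million

The money multiplier is m = (1 + c) / (rr + e + c) = (1 + 0.29) / (0.145 + 0.013 + 0.29) ≈ 2.8795.
So M = m × MB = 2.8795 × 465 = 1338.9675 million.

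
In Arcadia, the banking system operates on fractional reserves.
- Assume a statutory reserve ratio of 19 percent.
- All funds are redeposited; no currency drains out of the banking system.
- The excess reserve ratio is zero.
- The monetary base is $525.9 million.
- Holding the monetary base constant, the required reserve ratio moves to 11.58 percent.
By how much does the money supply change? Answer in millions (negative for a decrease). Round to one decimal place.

Initially m₁ = 1 / (0.19) ≈ 5.26316, so M₁ = 5.26316 × 525.9 ≈ 2767.8958 million.
After the change m₂ = 1 / (0.1158) ≈ 8.63558, so M₂ = 8.63558 × 525.9 ≈ 4541.4515 million.
ΔM = M₂ − M₁ = 4541.4515 − 2767.8958 = 1773.5557 million.

$1773.6 million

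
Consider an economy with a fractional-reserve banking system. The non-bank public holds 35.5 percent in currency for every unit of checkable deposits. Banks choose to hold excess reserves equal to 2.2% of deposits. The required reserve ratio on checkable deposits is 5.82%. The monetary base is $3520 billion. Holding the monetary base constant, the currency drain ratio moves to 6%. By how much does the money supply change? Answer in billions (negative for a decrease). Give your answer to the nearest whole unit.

$15654 billion

Initially m₁ = (1 + 0.355) / (0.0582 + 0.022 + 0.355) ≈ 3.11351, so M₁ = 3.11351 × 3520 = 10959.5552 billion.
After the change m₂ = (1 + 0.06) / (0.0582 + 0.022 + 0.06) ≈ 7.56063, so M₂ = 7.56063 × 3520 = 26613.4176 billion.
ΔM = M₂ − M₁ = 26613.4176 − 10959.5552 = 15653.8624 billion.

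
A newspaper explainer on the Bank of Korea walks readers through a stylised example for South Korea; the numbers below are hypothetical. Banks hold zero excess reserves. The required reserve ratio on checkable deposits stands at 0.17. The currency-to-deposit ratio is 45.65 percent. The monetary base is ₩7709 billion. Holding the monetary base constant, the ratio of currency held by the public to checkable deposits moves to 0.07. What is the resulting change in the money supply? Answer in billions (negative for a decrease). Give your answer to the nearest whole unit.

₩16447 billion

Initially m₁ = (1 + 0.4565) / (0.17 + 0.4565) ≈ 2.32482, so M₁ = 2.32482 × 7709 ≈ 17922.0374 billion.
After the change m₂ = (1 + 0.07) / (0.17 + 0.07) ≈ 4.45833, so M₂ = 4.45833 × 7709 ≈ 34369.266 billion.
ΔM = M₂ − M₁ = 34369.266 − 17922.0374 = 16447.2286 billion.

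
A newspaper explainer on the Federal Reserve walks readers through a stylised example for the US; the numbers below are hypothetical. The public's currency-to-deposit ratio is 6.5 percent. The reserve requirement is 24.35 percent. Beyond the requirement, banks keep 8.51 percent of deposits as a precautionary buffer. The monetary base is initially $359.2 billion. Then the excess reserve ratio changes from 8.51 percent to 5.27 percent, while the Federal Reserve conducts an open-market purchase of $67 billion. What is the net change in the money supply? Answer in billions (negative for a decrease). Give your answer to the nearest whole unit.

Before: m₁ = (1 + 0.065) / (0.2435 + 0.0851 + 0.065) ≈ 2.7058, MB₁ = 359.2, so M₁ = 2.7058 × 359.2 ≈ 971.9234 billion.
After: m₂ = (1 + 0.065) / (0.2435 + 0.0527 + 0.065) ≈ 2.9485, MB₂ = 359.2 + 67 = 426.2, so M₂ = 2.9485 × 426.2 = 1256.6507 billion.
ΔM = M₂ − M₁ = 1256.6507 − 971.9234 = 284.7273 billion.

$285 billion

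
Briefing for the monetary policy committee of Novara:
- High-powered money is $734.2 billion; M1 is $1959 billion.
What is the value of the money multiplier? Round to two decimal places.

The money multiplier is m = M / MB = 1959 / 734.2 ≈ 2.66821.

2.67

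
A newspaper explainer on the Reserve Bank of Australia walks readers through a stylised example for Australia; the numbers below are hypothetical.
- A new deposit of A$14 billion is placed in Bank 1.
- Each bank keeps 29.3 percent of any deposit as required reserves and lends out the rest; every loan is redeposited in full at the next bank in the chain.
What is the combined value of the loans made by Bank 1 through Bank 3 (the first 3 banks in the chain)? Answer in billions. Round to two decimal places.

A$21.84 billion

Bank i lends (1 − rr)^i of the original deposit: Bank 1 lends 14·0.7070 = 9.8980, Bank 2 lends 14·0.7070² ≈ 6.9979, and so on.
Summing a geometric series: total = 14·[0.7070·(1 − 0.7070^3) / (1 − 0.7070)] ≈ 21.8434 billion.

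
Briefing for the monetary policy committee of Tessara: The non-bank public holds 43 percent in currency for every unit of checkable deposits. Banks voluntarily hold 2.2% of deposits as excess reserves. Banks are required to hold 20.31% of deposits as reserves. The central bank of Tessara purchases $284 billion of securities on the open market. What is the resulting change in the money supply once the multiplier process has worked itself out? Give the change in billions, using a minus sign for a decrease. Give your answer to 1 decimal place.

$619.9 billion

The money multiplier is m = (1 + c) / (rr + e + c) = (1 + 0.43) / (0.2031 + 0.022 + 0.43) ≈ 2.18287.
The purchase adds 284 billion of base, so ΔM = m × ΔMB = 2.18287 × (+284) ≈ 619.9351 billion.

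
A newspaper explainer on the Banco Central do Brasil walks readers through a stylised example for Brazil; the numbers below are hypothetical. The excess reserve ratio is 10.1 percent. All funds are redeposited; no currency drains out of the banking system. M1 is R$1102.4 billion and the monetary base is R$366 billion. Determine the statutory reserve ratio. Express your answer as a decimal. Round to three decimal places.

0.231

Using m = M/MB = 1102.4/366 ≈ 3.012022. Since m = (1 + c)/(c + rr + e), the denominator satisfies c + rr + e = (1 + c)/m = (1 + 0) / 3.012022 ≈ 0.332003.
With c = 0 and e = 0.101, the statutory reserve ratio is 0.332003 − 0 − 0.101 = 0.231003.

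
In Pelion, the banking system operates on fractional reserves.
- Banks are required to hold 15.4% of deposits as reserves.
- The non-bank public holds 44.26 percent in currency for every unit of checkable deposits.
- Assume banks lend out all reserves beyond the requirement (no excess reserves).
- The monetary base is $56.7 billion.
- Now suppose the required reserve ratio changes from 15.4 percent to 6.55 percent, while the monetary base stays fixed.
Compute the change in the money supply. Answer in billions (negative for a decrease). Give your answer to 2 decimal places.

Initially m₁ = (1 + 0.4426) / (0.154 + 0.4426) ≈ 2.41804, so M₁ = 2.41804 × 56.7 ≈ 137.1029 billion.
After the change m₂ = (1 + 0.4426) / (0.0655 + 0.4426) ≈ 2.83920, so M₂ = 2.83920 × 56.7 ≈ 160.9826 billion.
ΔM = M₂ − M₁ = 160.9826 − 137.1029 = 23.8797 billion.

$23.88 billion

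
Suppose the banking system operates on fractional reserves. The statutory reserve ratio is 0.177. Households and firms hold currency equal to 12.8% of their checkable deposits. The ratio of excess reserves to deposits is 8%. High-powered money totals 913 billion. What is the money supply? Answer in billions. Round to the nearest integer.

2675 billion

The money multiplier is m = (1 + c) / (rr + e + c) = (1 + 0.128) / (0.177 + 0.08 + 0.128) ≈ 2.9299.
So M = m × MB = 2.9299 × 913 = 2674.9987 billion.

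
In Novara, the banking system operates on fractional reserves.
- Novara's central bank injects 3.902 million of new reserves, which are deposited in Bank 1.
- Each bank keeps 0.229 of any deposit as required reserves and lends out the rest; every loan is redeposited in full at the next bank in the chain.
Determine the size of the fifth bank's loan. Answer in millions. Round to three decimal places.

1.063 million

Each bank lends a fraction (1 − rr) = 0.7710 of the deposit it receives, so Bank 5 receives 3.902·0.7710^4 and lends 3.902·0.7710^5 ≈ 1.0631 million.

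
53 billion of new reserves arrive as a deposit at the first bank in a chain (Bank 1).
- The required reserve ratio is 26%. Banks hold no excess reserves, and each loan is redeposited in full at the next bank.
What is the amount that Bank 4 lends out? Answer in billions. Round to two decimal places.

15.89 billion

Each bank lends a fraction (1 − rr) = 0.7400 of the deposit it receives, so Bank 4 receives 53·0.7400^3 and lends 53·0.7400^4 ≈ 15.8929 billion.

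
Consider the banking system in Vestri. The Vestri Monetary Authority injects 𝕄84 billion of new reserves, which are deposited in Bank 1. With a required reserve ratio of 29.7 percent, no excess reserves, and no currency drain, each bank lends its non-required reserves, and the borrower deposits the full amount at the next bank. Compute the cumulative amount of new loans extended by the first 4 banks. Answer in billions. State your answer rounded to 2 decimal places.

𝕄150.27 billion

Bank i lends (1 − rr)^i of the original deposit: Bank 1 lends 84·0.7030 = 59.0520, Bank 2 lends 84·0.7030² ≈ 41.5136, and so on.
Summing a geometric series: total = 84·[0.7030·(1 − 0.7030^4) / (1 − 0.7030)] ≈ 150.2660 billion.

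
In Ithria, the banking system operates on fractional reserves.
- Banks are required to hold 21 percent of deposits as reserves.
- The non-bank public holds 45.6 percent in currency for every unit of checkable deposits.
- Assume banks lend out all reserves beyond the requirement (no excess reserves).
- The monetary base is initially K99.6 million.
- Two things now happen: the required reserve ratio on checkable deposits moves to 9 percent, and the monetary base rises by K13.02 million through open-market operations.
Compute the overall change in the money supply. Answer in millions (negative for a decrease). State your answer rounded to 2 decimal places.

K82.58 million

Before: m₁ = (1 + 0.456) / (0.21 + 0.456) ≈ 2.186186, MB₁ = 99.6, so M₁ = 2.186186 × 99.6 ≈ 217.7441 million.
After: m₂ = (1 + 0.456) / (0.09 + 0.456) ≈ 2.666667, MB₂ = 99.6 + 13.02 = 112.62, so M₂ = 2.666667 × 112.62 ≈ 300.32 million.
ΔM = M₂ − M₁ = 300.32 − 217.7441 = 82.5759 million.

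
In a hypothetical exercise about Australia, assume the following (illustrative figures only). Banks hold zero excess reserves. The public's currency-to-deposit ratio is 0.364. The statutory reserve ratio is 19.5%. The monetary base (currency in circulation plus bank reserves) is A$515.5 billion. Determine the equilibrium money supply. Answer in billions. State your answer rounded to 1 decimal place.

The money multiplier is m = (1 + c) / (rr + c) = (1 + 0.364) / (0.195 + 0.364) ≈ 2.44007.
So M = m × MB = 2.44007 × 515.5 ≈ 1257.8561 billion.

A$1257.9 billion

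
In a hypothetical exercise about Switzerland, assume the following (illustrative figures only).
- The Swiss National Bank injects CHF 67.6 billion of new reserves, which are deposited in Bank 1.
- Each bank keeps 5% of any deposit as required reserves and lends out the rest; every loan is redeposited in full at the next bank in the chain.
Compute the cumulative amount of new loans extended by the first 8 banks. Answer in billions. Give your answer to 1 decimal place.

Bank i lends (1 − rr)^i of the original deposit: Bank 1 lends 67.6·0.9500 = 64.2200, Bank 2 lends 67.6·0.9500² = 61.0090, and so on.
Summing a geometric series: total = 67.6·[0.9500·(1 − 0.9500^8) / (1 − 0.9500)] ≈ 432.3028 billion.

CHF 432.3 billion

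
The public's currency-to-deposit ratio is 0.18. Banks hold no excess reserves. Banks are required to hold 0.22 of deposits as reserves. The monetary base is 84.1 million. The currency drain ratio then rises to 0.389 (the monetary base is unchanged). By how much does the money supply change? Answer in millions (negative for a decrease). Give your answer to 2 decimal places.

-56.28 million

Initially m₁ = (1 + 0.18) / (0.22 + 0.18) = 2.95, so M₁ = 2.95 × 84.1 = 248.095 million.
After the change m₂ = (1 + 0.389) / (0.22 + 0.389) ≈ 2.28079, so M₂ = 2.28079 × 84.1 ≈ 191.8144 million.
ΔM = M₂ − M₁ = 191.8144 − 248.095 = -56.2806 million.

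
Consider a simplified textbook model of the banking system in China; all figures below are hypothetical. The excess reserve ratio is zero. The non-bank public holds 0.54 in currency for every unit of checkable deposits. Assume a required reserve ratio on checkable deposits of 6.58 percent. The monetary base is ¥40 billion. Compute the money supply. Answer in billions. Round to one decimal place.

The money multiplier is m = (1 + c) / (rr + c) = (1 + 0.54) / (0.0658 + 0.54) ≈ 2.5421.
So M = m × MB = 2.5421 × 40 = 101.684 billion.

¥101.7 billion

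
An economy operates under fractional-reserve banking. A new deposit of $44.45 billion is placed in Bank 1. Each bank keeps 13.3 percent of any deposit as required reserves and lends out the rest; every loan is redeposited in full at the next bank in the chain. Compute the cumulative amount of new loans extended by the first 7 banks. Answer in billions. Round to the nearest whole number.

$183 billion

Bank i lends (1 − rr)^i of the original deposit: Bank 1 lends 44.45·0.8670 ≈ 38.5382, Bank 2 lends 44.45·0.8670² ≈ 33.4126, and so on.
Summing a geometric series: total = 44.45·[0.8670·(1 − 0.8670^7) / (1 − 0.8670)] ≈ 183.0584 billion.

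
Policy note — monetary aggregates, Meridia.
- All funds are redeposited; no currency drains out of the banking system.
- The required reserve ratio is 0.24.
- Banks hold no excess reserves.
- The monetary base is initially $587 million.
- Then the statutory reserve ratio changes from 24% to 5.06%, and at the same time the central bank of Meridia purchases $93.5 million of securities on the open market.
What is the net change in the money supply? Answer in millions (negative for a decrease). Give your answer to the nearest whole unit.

Before: m₁ = 1 / (0.24) ≈ 4.1667, MB₁ = 587, so M₁ = 4.1667 × 587 = 2445.8529 million.
After: m₂ = 1 / (0.0506) ≈ 19.7628, MB₂ = 587 + 93.5 = 680.5, so M₂ = 19.7628 × 680.5 = 13448.5854 million.
ΔM = M₂ − M₁ = 13448.5854 − 2445.8529 = 11002.7325 million.

$11003 million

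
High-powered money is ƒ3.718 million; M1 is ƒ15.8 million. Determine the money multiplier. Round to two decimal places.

4.25

The money multiplier is m = M / MB = 15.8 / 3.718 ≈ 4.24960.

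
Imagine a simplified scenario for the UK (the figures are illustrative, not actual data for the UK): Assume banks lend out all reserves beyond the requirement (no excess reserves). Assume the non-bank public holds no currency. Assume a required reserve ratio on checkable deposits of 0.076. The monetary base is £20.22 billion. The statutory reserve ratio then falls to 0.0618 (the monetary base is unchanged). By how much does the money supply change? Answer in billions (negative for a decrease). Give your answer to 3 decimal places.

Initially m₁ = 1 / (0.076) ≈ 13.157895, so M₁ = 13.157895 × 20.22 ≈ 266.0526 billion.
After the change m₂ = 1 / (0.0618) ≈ 16.181230, so M₂ = 16.181230 × 20.22 ≈ 327.1845 billion.
ΔM = M₂ − M₁ = 327.1845 − 266.0526 = 61.1319 billion.

£61.132 billion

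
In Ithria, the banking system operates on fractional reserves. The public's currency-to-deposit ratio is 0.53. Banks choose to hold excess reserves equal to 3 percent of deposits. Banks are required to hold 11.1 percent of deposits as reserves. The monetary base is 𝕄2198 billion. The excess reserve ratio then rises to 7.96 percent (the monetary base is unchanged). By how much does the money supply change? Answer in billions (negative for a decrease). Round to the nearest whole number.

-345 billion

Initially m₁ = (1 + 0.53) / (0.111 + 0.03 + 0.53) ≈ 2.28018, so M₁ = 2.28018 × 2198 ≈ 5011.8356 billion.
After the change m₂ = (1 + 0.53) / (0.111 + 0.0796 + 0.53) ≈ 2.12323, so M₂ = 2.12323 × 2198 ≈ 4666.8595 billion.
ΔM = M₂ − M₁ = 4666.8595 − 5011.8356 = -344.9761 billion.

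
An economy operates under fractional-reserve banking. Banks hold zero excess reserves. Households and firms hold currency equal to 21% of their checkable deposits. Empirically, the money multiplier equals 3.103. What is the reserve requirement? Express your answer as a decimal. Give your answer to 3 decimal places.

Using m = 3.103. Since m = (1 + c)/(c + rr + e), the denominator satisfies c + rr + e = (1 + c)/m = (1 + 0.21) / 3.103 ≈ 0.389945.
With c = 0.21 and e = 0, the reserve requirement is 0.389945 − 0.21 − 0 = 0.179945.

0.180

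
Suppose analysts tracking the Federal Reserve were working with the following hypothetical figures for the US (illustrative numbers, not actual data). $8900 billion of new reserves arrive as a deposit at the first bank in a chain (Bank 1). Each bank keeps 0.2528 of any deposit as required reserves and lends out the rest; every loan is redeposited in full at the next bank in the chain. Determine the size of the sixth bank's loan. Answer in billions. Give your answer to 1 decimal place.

$1548.9 billion

Each bank lends a fraction (1 − rr) = 0.7472 of the deposit it receives, so Bank 6 receives 8900·0.7472^5 and lends 8900·0.7472^6 ≈ 1548.8565 billion.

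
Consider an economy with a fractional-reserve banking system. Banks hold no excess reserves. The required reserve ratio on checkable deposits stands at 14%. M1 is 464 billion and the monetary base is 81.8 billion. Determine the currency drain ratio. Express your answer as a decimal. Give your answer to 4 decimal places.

0.0441

Using m = M/MB = 464/81.8 ≈ 5.672372. From m = (1 + c)/(c + rr + e), rearranging gives 1 + c = m·(c + rr + e), so c·(1 − m) = m·(rr + e) − 1.
Hence c = [m·(rr + e) − 1]/(1 − m) = [5.672372 × (0.14 + 0) − 1] / (1 − 5.672372) ≈ 0.044061.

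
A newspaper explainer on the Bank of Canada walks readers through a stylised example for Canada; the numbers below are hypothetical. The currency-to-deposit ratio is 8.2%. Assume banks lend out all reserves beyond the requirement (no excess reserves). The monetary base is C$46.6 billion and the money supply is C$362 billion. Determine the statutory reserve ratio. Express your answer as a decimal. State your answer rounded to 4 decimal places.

Using m = M/MB = 362/46.6 ≈ 7.768240. Since m = (1 + c)/(c + rr + e), the denominator satisfies c + rr + e = (1 + c)/m = (1 + 0.082) / 7.768240 ≈ 0.139285.
With c = 0.082 and e = 0, the statutory reserve ratio is 0.139285 − 0.082 − 0 = 0.057285.

0.0573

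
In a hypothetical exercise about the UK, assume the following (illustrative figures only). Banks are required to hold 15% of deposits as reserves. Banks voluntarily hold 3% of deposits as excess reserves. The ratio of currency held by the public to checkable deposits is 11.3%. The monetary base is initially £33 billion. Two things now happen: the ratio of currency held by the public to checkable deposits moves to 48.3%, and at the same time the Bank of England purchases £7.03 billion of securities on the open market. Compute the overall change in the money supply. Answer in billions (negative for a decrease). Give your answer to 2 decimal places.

-35.82 billion

Before: m₁ = (1 + 0.113) / (0.15 + 0.03 + 0.113) ≈ 3.79863, MB₁ = 33, so M₁ = 3.79863 × 33 ≈ 125.3548 billion.
After: m₂ = (1 + 0.483) / (0.15 + 0.03 + 0.483) ≈ 2.23680, MB₂ = 33 + 7.03 = 40.03, so M₂ = 2.23680 × 40.03 ≈ 89.5391 billion.
ΔM = M₂ − M₁ = 89.5391 − 125.3548 = -35.8157 billion.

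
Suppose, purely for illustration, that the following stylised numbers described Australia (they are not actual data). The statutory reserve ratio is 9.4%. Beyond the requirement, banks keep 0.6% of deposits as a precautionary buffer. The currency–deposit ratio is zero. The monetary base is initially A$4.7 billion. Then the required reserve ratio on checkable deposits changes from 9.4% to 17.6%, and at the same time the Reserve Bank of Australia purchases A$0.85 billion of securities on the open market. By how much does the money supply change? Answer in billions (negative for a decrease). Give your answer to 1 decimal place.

Before: m₁ = 1 / (0.094 + 0.006) = 10, MB₁ = 4.7, so M₁ = 10 × 4.7 = 47 billion.
After: m₂ = 1 / (0.176 + 0.006) ≈ 5.4945, MB₂ = 4.7 + 0.85 = 5.55, so M₂ = 5.4945 × 5.55 ≈ 30.4945 billion.
ΔM = M₂ − M₁ = 30.4945 − 47 = -16.5055 billion.

-16.5 billion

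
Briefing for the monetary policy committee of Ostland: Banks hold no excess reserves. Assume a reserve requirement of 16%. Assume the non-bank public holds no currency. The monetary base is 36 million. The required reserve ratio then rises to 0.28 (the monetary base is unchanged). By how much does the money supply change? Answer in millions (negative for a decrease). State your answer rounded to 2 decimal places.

-96.43 million

Initially m₁ = 1 / (0.16) = 6.25, so M₁ = 6.25 × 36 = 225 million.
After the change m₂ = 1 / (0.28) ≈ 3.57143, so M₂ = 3.57143 × 36 ≈ 128.5715 million.
ΔM = M₂ − M₁ = 128.5715 − 225 = -96.4285 million.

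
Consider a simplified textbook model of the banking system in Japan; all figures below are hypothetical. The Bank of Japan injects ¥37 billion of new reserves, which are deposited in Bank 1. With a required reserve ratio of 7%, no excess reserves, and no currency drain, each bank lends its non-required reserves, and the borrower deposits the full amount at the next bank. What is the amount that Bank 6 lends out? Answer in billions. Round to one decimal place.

¥23.9 billion

Each bank lends a fraction (1 − rr) = 0.9300 of the deposit it receives, so Bank 6 receives 37·0.9300^5 and lends 37·0.9300^6 ≈ 23.9386 billion.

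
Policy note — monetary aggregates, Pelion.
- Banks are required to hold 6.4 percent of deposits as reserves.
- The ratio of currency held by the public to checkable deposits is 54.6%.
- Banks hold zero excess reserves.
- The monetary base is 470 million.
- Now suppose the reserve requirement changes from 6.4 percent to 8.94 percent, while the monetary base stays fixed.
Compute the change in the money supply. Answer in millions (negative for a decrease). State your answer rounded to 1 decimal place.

-47.6 million

Initially m₁ = (1 + 0.546) / (0.064 + 0.546) ≈ 2.53443, so M₁ = 2.53443 × 470 = 1191.1821 million.
After the change m₂ = (1 + 0.546) / (0.0894 + 0.546) ≈ 2.43311, so M₂ = 2.43311 × 470 = 1143.5617 million.
ΔM = M₂ − M₁ = 1143.5617 − 1191.1821 = -47.6204 million.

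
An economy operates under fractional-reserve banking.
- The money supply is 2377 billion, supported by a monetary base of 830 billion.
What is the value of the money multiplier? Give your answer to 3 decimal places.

The money multiplier is m = M / MB = 2377 / 830 ≈ 2.86386.

2.864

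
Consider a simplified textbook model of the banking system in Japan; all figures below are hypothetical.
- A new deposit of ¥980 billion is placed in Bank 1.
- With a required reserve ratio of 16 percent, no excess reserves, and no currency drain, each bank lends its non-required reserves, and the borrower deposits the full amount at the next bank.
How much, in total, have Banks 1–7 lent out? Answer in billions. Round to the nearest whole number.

¥3627 billion

Bank i lends (1 − rr)^i of the original deposit: Bank 1 lends 980·0.8400 = 823.2000, Bank 2 lends 980·0.8400² = 691.4880, and so on.
Summing a geometric series: total = 980·[0.8400·(1 − 0.8400^7) / (1 − 0.8400)] ≈ 3626.7602 billion.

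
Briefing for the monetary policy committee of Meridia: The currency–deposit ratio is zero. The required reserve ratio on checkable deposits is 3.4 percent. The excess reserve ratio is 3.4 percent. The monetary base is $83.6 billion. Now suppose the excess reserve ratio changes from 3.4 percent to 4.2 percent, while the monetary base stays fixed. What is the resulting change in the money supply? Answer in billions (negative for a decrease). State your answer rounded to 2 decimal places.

Initially m₁ = 1 / (0.034 + 0.034) ≈ 14.70588, so M₁ = 14.70588 × 83.6 ≈ 1229.4116 billion.
After the change m₂ = 1 / (0.034 + 0.042) ≈ 13.15789, so M₂ = 13.15789 × 83.6 ≈ 1099.9996 billion.
ΔM = M₂ − M₁ = 1099.9996 − 1229.4116 = -129.412 billion.

-129.41 billion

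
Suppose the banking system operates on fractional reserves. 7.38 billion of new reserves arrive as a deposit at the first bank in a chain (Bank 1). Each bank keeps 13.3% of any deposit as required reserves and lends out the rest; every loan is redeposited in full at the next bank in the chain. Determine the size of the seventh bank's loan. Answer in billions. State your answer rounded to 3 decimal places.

Each bank lends a fraction (1 − rr) = 0.8670 of the deposit it receives, so Bank 7 receives 7.38·0.8670^6 and lends 7.38·0.8670^7 ≈ 2.7176 billion.

2.718 billion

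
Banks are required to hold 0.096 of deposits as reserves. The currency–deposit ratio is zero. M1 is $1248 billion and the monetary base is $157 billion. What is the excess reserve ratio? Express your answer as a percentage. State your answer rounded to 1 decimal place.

3.0%

Using m = M/MB = 1248/157 ≈ 7.949045. Since m = (1 + c)/(c + rr + e), the denominator satisfies c + rr + e = (1 + c)/m = (1 + 0) / 7.949045 ≈ 0.125801.
With c = 0 and rr = 0.096, the excess reserve ratio is 0.125801 − 0 − 0.096 = 0.029801.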